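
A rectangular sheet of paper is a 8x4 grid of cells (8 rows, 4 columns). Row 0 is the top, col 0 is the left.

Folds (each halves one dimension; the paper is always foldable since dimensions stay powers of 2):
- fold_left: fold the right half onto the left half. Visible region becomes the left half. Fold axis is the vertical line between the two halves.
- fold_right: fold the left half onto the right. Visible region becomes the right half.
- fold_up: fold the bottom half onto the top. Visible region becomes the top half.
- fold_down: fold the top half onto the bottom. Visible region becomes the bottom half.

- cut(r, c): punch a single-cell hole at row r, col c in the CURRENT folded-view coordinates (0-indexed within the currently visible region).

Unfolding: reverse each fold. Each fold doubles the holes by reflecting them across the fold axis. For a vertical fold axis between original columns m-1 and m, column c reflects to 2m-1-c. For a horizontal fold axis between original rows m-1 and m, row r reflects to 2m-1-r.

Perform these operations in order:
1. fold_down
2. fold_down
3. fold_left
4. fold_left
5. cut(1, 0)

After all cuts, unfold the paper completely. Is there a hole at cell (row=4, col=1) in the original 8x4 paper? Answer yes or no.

Op 1 fold_down: fold axis h@4; visible region now rows[4,8) x cols[0,4) = 4x4
Op 2 fold_down: fold axis h@6; visible region now rows[6,8) x cols[0,4) = 2x4
Op 3 fold_left: fold axis v@2; visible region now rows[6,8) x cols[0,2) = 2x2
Op 4 fold_left: fold axis v@1; visible region now rows[6,8) x cols[0,1) = 2x1
Op 5 cut(1, 0): punch at orig (7,0); cuts so far [(7, 0)]; region rows[6,8) x cols[0,1) = 2x1
Unfold 1 (reflect across v@1): 2 holes -> [(7, 0), (7, 1)]
Unfold 2 (reflect across v@2): 4 holes -> [(7, 0), (7, 1), (7, 2), (7, 3)]
Unfold 3 (reflect across h@6): 8 holes -> [(4, 0), (4, 1), (4, 2), (4, 3), (7, 0), (7, 1), (7, 2), (7, 3)]
Unfold 4 (reflect across h@4): 16 holes -> [(0, 0), (0, 1), (0, 2), (0, 3), (3, 0), (3, 1), (3, 2), (3, 3), (4, 0), (4, 1), (4, 2), (4, 3), (7, 0), (7, 1), (7, 2), (7, 3)]
Holes: [(0, 0), (0, 1), (0, 2), (0, 3), (3, 0), (3, 1), (3, 2), (3, 3), (4, 0), (4, 1), (4, 2), (4, 3), (7, 0), (7, 1), (7, 2), (7, 3)]

Answer: yes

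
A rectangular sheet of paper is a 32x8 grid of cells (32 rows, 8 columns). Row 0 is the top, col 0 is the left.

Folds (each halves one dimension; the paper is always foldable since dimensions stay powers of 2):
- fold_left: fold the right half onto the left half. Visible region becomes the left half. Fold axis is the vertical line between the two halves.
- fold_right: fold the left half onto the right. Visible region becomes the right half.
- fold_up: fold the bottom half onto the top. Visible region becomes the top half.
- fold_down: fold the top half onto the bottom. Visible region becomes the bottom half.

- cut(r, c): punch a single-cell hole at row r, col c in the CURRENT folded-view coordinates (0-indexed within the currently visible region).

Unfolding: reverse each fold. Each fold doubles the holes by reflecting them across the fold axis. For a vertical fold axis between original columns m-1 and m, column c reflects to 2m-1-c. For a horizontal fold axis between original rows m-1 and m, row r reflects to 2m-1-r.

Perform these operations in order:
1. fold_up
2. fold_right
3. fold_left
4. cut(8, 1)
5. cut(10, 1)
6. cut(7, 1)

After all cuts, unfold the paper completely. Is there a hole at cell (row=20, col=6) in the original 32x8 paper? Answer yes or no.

Answer: no

Derivation:
Op 1 fold_up: fold axis h@16; visible region now rows[0,16) x cols[0,8) = 16x8
Op 2 fold_right: fold axis v@4; visible region now rows[0,16) x cols[4,8) = 16x4
Op 3 fold_left: fold axis v@6; visible region now rows[0,16) x cols[4,6) = 16x2
Op 4 cut(8, 1): punch at orig (8,5); cuts so far [(8, 5)]; region rows[0,16) x cols[4,6) = 16x2
Op 5 cut(10, 1): punch at orig (10,5); cuts so far [(8, 5), (10, 5)]; region rows[0,16) x cols[4,6) = 16x2
Op 6 cut(7, 1): punch at orig (7,5); cuts so far [(7, 5), (8, 5), (10, 5)]; region rows[0,16) x cols[4,6) = 16x2
Unfold 1 (reflect across v@6): 6 holes -> [(7, 5), (7, 6), (8, 5), (8, 6), (10, 5), (10, 6)]
Unfold 2 (reflect across v@4): 12 holes -> [(7, 1), (7, 2), (7, 5), (7, 6), (8, 1), (8, 2), (8, 5), (8, 6), (10, 1), (10, 2), (10, 5), (10, 6)]
Unfold 3 (reflect across h@16): 24 holes -> [(7, 1), (7, 2), (7, 5), (7, 6), (8, 1), (8, 2), (8, 5), (8, 6), (10, 1), (10, 2), (10, 5), (10, 6), (21, 1), (21, 2), (21, 5), (21, 6), (23, 1), (23, 2), (23, 5), (23, 6), (24, 1), (24, 2), (24, 5), (24, 6)]
Holes: [(7, 1), (7, 2), (7, 5), (7, 6), (8, 1), (8, 2), (8, 5), (8, 6), (10, 1), (10, 2), (10, 5), (10, 6), (21, 1), (21, 2), (21, 5), (21, 6), (23, 1), (23, 2), (23, 5), (23, 6), (24, 1), (24, 2), (24, 5), (24, 6)]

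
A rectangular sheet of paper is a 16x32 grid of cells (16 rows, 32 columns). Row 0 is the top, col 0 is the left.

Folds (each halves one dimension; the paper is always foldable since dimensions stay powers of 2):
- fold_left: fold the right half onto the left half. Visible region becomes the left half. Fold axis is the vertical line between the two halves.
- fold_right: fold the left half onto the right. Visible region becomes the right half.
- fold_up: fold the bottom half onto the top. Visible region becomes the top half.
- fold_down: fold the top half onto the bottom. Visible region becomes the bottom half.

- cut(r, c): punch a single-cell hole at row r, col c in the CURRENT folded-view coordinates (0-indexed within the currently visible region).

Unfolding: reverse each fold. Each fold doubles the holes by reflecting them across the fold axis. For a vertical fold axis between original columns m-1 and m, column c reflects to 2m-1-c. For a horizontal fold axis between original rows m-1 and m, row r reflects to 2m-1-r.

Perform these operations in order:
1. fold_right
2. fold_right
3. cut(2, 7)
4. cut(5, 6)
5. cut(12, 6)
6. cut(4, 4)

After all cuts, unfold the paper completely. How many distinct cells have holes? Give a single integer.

Answer: 16

Derivation:
Op 1 fold_right: fold axis v@16; visible region now rows[0,16) x cols[16,32) = 16x16
Op 2 fold_right: fold axis v@24; visible region now rows[0,16) x cols[24,32) = 16x8
Op 3 cut(2, 7): punch at orig (2,31); cuts so far [(2, 31)]; region rows[0,16) x cols[24,32) = 16x8
Op 4 cut(5, 6): punch at orig (5,30); cuts so far [(2, 31), (5, 30)]; region rows[0,16) x cols[24,32) = 16x8
Op 5 cut(12, 6): punch at orig (12,30); cuts so far [(2, 31), (5, 30), (12, 30)]; region rows[0,16) x cols[24,32) = 16x8
Op 6 cut(4, 4): punch at orig (4,28); cuts so far [(2, 31), (4, 28), (5, 30), (12, 30)]; region rows[0,16) x cols[24,32) = 16x8
Unfold 1 (reflect across v@24): 8 holes -> [(2, 16), (2, 31), (4, 19), (4, 28), (5, 17), (5, 30), (12, 17), (12, 30)]
Unfold 2 (reflect across v@16): 16 holes -> [(2, 0), (2, 15), (2, 16), (2, 31), (4, 3), (4, 12), (4, 19), (4, 28), (5, 1), (5, 14), (5, 17), (5, 30), (12, 1), (12, 14), (12, 17), (12, 30)]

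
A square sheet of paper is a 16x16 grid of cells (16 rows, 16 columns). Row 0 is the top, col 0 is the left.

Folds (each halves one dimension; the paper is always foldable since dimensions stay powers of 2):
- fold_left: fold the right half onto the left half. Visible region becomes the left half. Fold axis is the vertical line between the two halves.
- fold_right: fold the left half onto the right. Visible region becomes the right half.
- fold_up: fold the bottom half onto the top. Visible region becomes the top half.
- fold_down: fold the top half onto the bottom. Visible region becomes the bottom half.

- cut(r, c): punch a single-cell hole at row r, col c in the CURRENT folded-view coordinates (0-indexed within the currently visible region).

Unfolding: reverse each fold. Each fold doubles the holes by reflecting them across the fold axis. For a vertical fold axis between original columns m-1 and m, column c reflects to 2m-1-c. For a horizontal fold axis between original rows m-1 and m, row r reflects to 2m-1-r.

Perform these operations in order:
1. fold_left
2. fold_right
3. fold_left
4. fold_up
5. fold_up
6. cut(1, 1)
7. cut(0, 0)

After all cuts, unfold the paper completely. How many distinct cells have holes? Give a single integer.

Answer: 64

Derivation:
Op 1 fold_left: fold axis v@8; visible region now rows[0,16) x cols[0,8) = 16x8
Op 2 fold_right: fold axis v@4; visible region now rows[0,16) x cols[4,8) = 16x4
Op 3 fold_left: fold axis v@6; visible region now rows[0,16) x cols[4,6) = 16x2
Op 4 fold_up: fold axis h@8; visible region now rows[0,8) x cols[4,6) = 8x2
Op 5 fold_up: fold axis h@4; visible region now rows[0,4) x cols[4,6) = 4x2
Op 6 cut(1, 1): punch at orig (1,5); cuts so far [(1, 5)]; region rows[0,4) x cols[4,6) = 4x2
Op 7 cut(0, 0): punch at orig (0,4); cuts so far [(0, 4), (1, 5)]; region rows[0,4) x cols[4,6) = 4x2
Unfold 1 (reflect across h@4): 4 holes -> [(0, 4), (1, 5), (6, 5), (7, 4)]
Unfold 2 (reflect across h@8): 8 holes -> [(0, 4), (1, 5), (6, 5), (7, 4), (8, 4), (9, 5), (14, 5), (15, 4)]
Unfold 3 (reflect across v@6): 16 holes -> [(0, 4), (0, 7), (1, 5), (1, 6), (6, 5), (6, 6), (7, 4), (7, 7), (8, 4), (8, 7), (9, 5), (9, 6), (14, 5), (14, 6), (15, 4), (15, 7)]
Unfold 4 (reflect across v@4): 32 holes -> [(0, 0), (0, 3), (0, 4), (0, 7), (1, 1), (1, 2), (1, 5), (1, 6), (6, 1), (6, 2), (6, 5), (6, 6), (7, 0), (7, 3), (7, 4), (7, 7), (8, 0), (8, 3), (8, 4), (8, 7), (9, 1), (9, 2), (9, 5), (9, 6), (14, 1), (14, 2), (14, 5), (14, 6), (15, 0), (15, 3), (15, 4), (15, 7)]
Unfold 5 (reflect across v@8): 64 holes -> [(0, 0), (0, 3), (0, 4), (0, 7), (0, 8), (0, 11), (0, 12), (0, 15), (1, 1), (1, 2), (1, 5), (1, 6), (1, 9), (1, 10), (1, 13), (1, 14), (6, 1), (6, 2), (6, 5), (6, 6), (6, 9), (6, 10), (6, 13), (6, 14), (7, 0), (7, 3), (7, 4), (7, 7), (7, 8), (7, 11), (7, 12), (7, 15), (8, 0), (8, 3), (8, 4), (8, 7), (8, 8), (8, 11), (8, 12), (8, 15), (9, 1), (9, 2), (9, 5), (9, 6), (9, 9), (9, 10), (9, 13), (9, 14), (14, 1), (14, 2), (14, 5), (14, 6), (14, 9), (14, 10), (14, 13), (14, 14), (15, 0), (15, 3), (15, 4), (15, 7), (15, 8), (15, 11), (15, 12), (15, 15)]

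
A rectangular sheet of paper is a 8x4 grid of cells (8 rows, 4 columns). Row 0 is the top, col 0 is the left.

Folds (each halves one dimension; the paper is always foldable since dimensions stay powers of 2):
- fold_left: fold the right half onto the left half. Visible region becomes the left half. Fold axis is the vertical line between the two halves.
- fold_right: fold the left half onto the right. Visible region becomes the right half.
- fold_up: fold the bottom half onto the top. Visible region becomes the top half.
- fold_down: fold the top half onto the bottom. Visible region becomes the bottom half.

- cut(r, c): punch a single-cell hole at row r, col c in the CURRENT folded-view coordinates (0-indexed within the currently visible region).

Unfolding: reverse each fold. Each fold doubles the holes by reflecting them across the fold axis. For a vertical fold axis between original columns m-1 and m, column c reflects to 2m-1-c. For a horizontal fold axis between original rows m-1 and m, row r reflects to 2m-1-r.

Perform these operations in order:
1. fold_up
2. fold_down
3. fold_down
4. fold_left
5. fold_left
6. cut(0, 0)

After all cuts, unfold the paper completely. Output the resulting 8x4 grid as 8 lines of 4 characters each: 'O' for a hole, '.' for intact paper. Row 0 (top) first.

Answer: OOOO
OOOO
OOOO
OOOO
OOOO
OOOO
OOOO
OOOO

Derivation:
Op 1 fold_up: fold axis h@4; visible region now rows[0,4) x cols[0,4) = 4x4
Op 2 fold_down: fold axis h@2; visible region now rows[2,4) x cols[0,4) = 2x4
Op 3 fold_down: fold axis h@3; visible region now rows[3,4) x cols[0,4) = 1x4
Op 4 fold_left: fold axis v@2; visible region now rows[3,4) x cols[0,2) = 1x2
Op 5 fold_left: fold axis v@1; visible region now rows[3,4) x cols[0,1) = 1x1
Op 6 cut(0, 0): punch at orig (3,0); cuts so far [(3, 0)]; region rows[3,4) x cols[0,1) = 1x1
Unfold 1 (reflect across v@1): 2 holes -> [(3, 0), (3, 1)]
Unfold 2 (reflect across v@2): 4 holes -> [(3, 0), (3, 1), (3, 2), (3, 3)]
Unfold 3 (reflect across h@3): 8 holes -> [(2, 0), (2, 1), (2, 2), (2, 3), (3, 0), (3, 1), (3, 2), (3, 3)]
Unfold 4 (reflect across h@2): 16 holes -> [(0, 0), (0, 1), (0, 2), (0, 3), (1, 0), (1, 1), (1, 2), (1, 3), (2, 0), (2, 1), (2, 2), (2, 3), (3, 0), (3, 1), (3, 2), (3, 3)]
Unfold 5 (reflect across h@4): 32 holes -> [(0, 0), (0, 1), (0, 2), (0, 3), (1, 0), (1, 1), (1, 2), (1, 3), (2, 0), (2, 1), (2, 2), (2, 3), (3, 0), (3, 1), (3, 2), (3, 3), (4, 0), (4, 1), (4, 2), (4, 3), (5, 0), (5, 1), (5, 2), (5, 3), (6, 0), (6, 1), (6, 2), (6, 3), (7, 0), (7, 1), (7, 2), (7, 3)]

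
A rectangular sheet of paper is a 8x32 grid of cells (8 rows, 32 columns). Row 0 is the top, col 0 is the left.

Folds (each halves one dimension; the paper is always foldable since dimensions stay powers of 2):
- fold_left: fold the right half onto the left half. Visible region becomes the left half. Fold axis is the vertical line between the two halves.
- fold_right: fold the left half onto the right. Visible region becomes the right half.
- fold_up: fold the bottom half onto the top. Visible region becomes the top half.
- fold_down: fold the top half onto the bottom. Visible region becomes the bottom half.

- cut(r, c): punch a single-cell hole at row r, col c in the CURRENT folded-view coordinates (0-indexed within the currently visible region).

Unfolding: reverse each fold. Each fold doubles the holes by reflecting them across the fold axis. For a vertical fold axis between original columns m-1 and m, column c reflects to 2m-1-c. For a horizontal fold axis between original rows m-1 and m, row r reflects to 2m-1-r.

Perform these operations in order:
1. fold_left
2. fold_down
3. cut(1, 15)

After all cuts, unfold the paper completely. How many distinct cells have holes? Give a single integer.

Op 1 fold_left: fold axis v@16; visible region now rows[0,8) x cols[0,16) = 8x16
Op 2 fold_down: fold axis h@4; visible region now rows[4,8) x cols[0,16) = 4x16
Op 3 cut(1, 15): punch at orig (5,15); cuts so far [(5, 15)]; region rows[4,8) x cols[0,16) = 4x16
Unfold 1 (reflect across h@4): 2 holes -> [(2, 15), (5, 15)]
Unfold 2 (reflect across v@16): 4 holes -> [(2, 15), (2, 16), (5, 15), (5, 16)]

Answer: 4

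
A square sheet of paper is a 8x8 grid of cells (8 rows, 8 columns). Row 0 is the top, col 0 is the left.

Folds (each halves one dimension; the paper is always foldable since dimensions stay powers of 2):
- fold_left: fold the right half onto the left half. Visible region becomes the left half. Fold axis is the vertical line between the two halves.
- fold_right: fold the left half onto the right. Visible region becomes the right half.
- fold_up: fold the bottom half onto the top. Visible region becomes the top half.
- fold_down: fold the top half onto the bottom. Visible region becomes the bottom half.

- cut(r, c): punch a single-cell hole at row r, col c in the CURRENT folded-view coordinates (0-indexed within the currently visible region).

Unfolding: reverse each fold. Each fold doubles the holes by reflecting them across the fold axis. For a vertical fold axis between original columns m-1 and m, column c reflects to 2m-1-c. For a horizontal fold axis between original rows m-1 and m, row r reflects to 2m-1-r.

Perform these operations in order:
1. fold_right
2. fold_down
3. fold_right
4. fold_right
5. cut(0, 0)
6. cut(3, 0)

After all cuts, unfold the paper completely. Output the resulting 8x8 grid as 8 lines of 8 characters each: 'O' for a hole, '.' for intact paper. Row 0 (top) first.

Op 1 fold_right: fold axis v@4; visible region now rows[0,8) x cols[4,8) = 8x4
Op 2 fold_down: fold axis h@4; visible region now rows[4,8) x cols[4,8) = 4x4
Op 3 fold_right: fold axis v@6; visible region now rows[4,8) x cols[6,8) = 4x2
Op 4 fold_right: fold axis v@7; visible region now rows[4,8) x cols[7,8) = 4x1
Op 5 cut(0, 0): punch at orig (4,7); cuts so far [(4, 7)]; region rows[4,8) x cols[7,8) = 4x1
Op 6 cut(3, 0): punch at orig (7,7); cuts so far [(4, 7), (7, 7)]; region rows[4,8) x cols[7,8) = 4x1
Unfold 1 (reflect across v@7): 4 holes -> [(4, 6), (4, 7), (7, 6), (7, 7)]
Unfold 2 (reflect across v@6): 8 holes -> [(4, 4), (4, 5), (4, 6), (4, 7), (7, 4), (7, 5), (7, 6), (7, 7)]
Unfold 3 (reflect across h@4): 16 holes -> [(0, 4), (0, 5), (0, 6), (0, 7), (3, 4), (3, 5), (3, 6), (3, 7), (4, 4), (4, 5), (4, 6), (4, 7), (7, 4), (7, 5), (7, 6), (7, 7)]
Unfold 4 (reflect across v@4): 32 holes -> [(0, 0), (0, 1), (0, 2), (0, 3), (0, 4), (0, 5), (0, 6), (0, 7), (3, 0), (3, 1), (3, 2), (3, 3), (3, 4), (3, 5), (3, 6), (3, 7), (4, 0), (4, 1), (4, 2), (4, 3), (4, 4), (4, 5), (4, 6), (4, 7), (7, 0), (7, 1), (7, 2), (7, 3), (7, 4), (7, 5), (7, 6), (7, 7)]

Answer: OOOOOOOO
........
........
OOOOOOOO
OOOOOOOO
........
........
OOOOOOOO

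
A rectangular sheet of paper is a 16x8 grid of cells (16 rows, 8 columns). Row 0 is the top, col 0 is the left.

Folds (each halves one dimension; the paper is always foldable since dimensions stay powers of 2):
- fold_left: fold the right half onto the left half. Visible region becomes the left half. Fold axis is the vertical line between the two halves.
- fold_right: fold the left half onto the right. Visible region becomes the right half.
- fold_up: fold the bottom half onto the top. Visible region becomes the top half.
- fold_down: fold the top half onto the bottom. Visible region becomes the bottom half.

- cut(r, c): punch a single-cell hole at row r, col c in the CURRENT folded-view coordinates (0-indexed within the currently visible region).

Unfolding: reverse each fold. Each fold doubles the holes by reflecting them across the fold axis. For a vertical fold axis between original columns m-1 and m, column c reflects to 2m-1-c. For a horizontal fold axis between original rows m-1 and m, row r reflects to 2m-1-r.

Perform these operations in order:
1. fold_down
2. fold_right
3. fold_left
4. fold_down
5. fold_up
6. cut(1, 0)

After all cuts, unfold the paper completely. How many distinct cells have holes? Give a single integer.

Op 1 fold_down: fold axis h@8; visible region now rows[8,16) x cols[0,8) = 8x8
Op 2 fold_right: fold axis v@4; visible region now rows[8,16) x cols[4,8) = 8x4
Op 3 fold_left: fold axis v@6; visible region now rows[8,16) x cols[4,6) = 8x2
Op 4 fold_down: fold axis h@12; visible region now rows[12,16) x cols[4,6) = 4x2
Op 5 fold_up: fold axis h@14; visible region now rows[12,14) x cols[4,6) = 2x2
Op 6 cut(1, 0): punch at orig (13,4); cuts so far [(13, 4)]; region rows[12,14) x cols[4,6) = 2x2
Unfold 1 (reflect across h@14): 2 holes -> [(13, 4), (14, 4)]
Unfold 2 (reflect across h@12): 4 holes -> [(9, 4), (10, 4), (13, 4), (14, 4)]
Unfold 3 (reflect across v@6): 8 holes -> [(9, 4), (9, 7), (10, 4), (10, 7), (13, 4), (13, 7), (14, 4), (14, 7)]
Unfold 4 (reflect across v@4): 16 holes -> [(9, 0), (9, 3), (9, 4), (9, 7), (10, 0), (10, 3), (10, 4), (10, 7), (13, 0), (13, 3), (13, 4), (13, 7), (14, 0), (14, 3), (14, 4), (14, 7)]
Unfold 5 (reflect across h@8): 32 holes -> [(1, 0), (1, 3), (1, 4), (1, 7), (2, 0), (2, 3), (2, 4), (2, 7), (5, 0), (5, 3), (5, 4), (5, 7), (6, 0), (6, 3), (6, 4), (6, 7), (9, 0), (9, 3), (9, 4), (9, 7), (10, 0), (10, 3), (10, 4), (10, 7), (13, 0), (13, 3), (13, 4), (13, 7), (14, 0), (14, 3), (14, 4), (14, 7)]

Answer: 32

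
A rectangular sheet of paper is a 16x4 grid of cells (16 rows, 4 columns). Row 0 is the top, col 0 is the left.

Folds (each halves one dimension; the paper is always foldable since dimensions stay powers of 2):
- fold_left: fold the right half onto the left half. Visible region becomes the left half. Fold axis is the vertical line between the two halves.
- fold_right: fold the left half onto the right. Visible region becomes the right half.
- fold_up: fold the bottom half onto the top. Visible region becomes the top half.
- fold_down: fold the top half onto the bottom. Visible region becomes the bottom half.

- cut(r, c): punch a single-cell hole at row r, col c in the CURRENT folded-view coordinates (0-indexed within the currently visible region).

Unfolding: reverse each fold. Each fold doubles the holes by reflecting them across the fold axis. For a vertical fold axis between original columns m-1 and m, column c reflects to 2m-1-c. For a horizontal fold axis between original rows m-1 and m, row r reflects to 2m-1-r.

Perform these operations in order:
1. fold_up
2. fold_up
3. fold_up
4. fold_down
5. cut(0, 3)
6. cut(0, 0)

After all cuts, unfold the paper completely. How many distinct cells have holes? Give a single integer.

Answer: 32

Derivation:
Op 1 fold_up: fold axis h@8; visible region now rows[0,8) x cols[0,4) = 8x4
Op 2 fold_up: fold axis h@4; visible region now rows[0,4) x cols[0,4) = 4x4
Op 3 fold_up: fold axis h@2; visible region now rows[0,2) x cols[0,4) = 2x4
Op 4 fold_down: fold axis h@1; visible region now rows[1,2) x cols[0,4) = 1x4
Op 5 cut(0, 3): punch at orig (1,3); cuts so far [(1, 3)]; region rows[1,2) x cols[0,4) = 1x4
Op 6 cut(0, 0): punch at orig (1,0); cuts so far [(1, 0), (1, 3)]; region rows[1,2) x cols[0,4) = 1x4
Unfold 1 (reflect across h@1): 4 holes -> [(0, 0), (0, 3), (1, 0), (1, 3)]
Unfold 2 (reflect across h@2): 8 holes -> [(0, 0), (0, 3), (1, 0), (1, 3), (2, 0), (2, 3), (3, 0), (3, 3)]
Unfold 3 (reflect across h@4): 16 holes -> [(0, 0), (0, 3), (1, 0), (1, 3), (2, 0), (2, 3), (3, 0), (3, 3), (4, 0), (4, 3), (5, 0), (5, 3), (6, 0), (6, 3), (7, 0), (7, 3)]
Unfold 4 (reflect across h@8): 32 holes -> [(0, 0), (0, 3), (1, 0), (1, 3), (2, 0), (2, 3), (3, 0), (3, 3), (4, 0), (4, 3), (5, 0), (5, 3), (6, 0), (6, 3), (7, 0), (7, 3), (8, 0), (8, 3), (9, 0), (9, 3), (10, 0), (10, 3), (11, 0), (11, 3), (12, 0), (12, 3), (13, 0), (13, 3), (14, 0), (14, 3), (15, 0), (15, 3)]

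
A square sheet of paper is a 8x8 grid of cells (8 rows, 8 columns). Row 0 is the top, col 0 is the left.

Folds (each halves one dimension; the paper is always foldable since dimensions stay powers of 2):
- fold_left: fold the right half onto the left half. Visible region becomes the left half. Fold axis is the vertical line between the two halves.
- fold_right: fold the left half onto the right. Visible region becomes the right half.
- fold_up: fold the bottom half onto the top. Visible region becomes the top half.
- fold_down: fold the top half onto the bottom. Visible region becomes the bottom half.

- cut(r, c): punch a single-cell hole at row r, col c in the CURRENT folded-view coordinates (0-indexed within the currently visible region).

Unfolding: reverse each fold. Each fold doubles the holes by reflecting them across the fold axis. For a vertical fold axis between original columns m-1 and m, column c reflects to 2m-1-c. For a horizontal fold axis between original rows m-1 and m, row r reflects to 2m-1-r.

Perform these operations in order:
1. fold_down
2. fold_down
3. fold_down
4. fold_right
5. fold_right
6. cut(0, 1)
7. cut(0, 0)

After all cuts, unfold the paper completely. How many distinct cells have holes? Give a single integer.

Answer: 64

Derivation:
Op 1 fold_down: fold axis h@4; visible region now rows[4,8) x cols[0,8) = 4x8
Op 2 fold_down: fold axis h@6; visible region now rows[6,8) x cols[0,8) = 2x8
Op 3 fold_down: fold axis h@7; visible region now rows[7,8) x cols[0,8) = 1x8
Op 4 fold_right: fold axis v@4; visible region now rows[7,8) x cols[4,8) = 1x4
Op 5 fold_right: fold axis v@6; visible region now rows[7,8) x cols[6,8) = 1x2
Op 6 cut(0, 1): punch at orig (7,7); cuts so far [(7, 7)]; region rows[7,8) x cols[6,8) = 1x2
Op 7 cut(0, 0): punch at orig (7,6); cuts so far [(7, 6), (7, 7)]; region rows[7,8) x cols[6,8) = 1x2
Unfold 1 (reflect across v@6): 4 holes -> [(7, 4), (7, 5), (7, 6), (7, 7)]
Unfold 2 (reflect across v@4): 8 holes -> [(7, 0), (7, 1), (7, 2), (7, 3), (7, 4), (7, 5), (7, 6), (7, 7)]
Unfold 3 (reflect across h@7): 16 holes -> [(6, 0), (6, 1), (6, 2), (6, 3), (6, 4), (6, 5), (6, 6), (6, 7), (7, 0), (7, 1), (7, 2), (7, 3), (7, 4), (7, 5), (7, 6), (7, 7)]
Unfold 4 (reflect across h@6): 32 holes -> [(4, 0), (4, 1), (4, 2), (4, 3), (4, 4), (4, 5), (4, 6), (4, 7), (5, 0), (5, 1), (5, 2), (5, 3), (5, 4), (5, 5), (5, 6), (5, 7), (6, 0), (6, 1), (6, 2), (6, 3), (6, 4), (6, 5), (6, 6), (6, 7), (7, 0), (7, 1), (7, 2), (7, 3), (7, 4), (7, 5), (7, 6), (7, 7)]
Unfold 5 (reflect across h@4): 64 holes -> [(0, 0), (0, 1), (0, 2), (0, 3), (0, 4), (0, 5), (0, 6), (0, 7), (1, 0), (1, 1), (1, 2), (1, 3), (1, 4), (1, 5), (1, 6), (1, 7), (2, 0), (2, 1), (2, 2), (2, 3), (2, 4), (2, 5), (2, 6), (2, 7), (3, 0), (3, 1), (3, 2), (3, 3), (3, 4), (3, 5), (3, 6), (3, 7), (4, 0), (4, 1), (4, 2), (4, 3), (4, 4), (4, 5), (4, 6), (4, 7), (5, 0), (5, 1), (5, 2), (5, 3), (5, 4), (5, 5), (5, 6), (5, 7), (6, 0), (6, 1), (6, 2), (6, 3), (6, 4), (6, 5), (6, 6), (6, 7), (7, 0), (7, 1), (7, 2), (7, 3), (7, 4), (7, 5), (7, 6), (7, 7)]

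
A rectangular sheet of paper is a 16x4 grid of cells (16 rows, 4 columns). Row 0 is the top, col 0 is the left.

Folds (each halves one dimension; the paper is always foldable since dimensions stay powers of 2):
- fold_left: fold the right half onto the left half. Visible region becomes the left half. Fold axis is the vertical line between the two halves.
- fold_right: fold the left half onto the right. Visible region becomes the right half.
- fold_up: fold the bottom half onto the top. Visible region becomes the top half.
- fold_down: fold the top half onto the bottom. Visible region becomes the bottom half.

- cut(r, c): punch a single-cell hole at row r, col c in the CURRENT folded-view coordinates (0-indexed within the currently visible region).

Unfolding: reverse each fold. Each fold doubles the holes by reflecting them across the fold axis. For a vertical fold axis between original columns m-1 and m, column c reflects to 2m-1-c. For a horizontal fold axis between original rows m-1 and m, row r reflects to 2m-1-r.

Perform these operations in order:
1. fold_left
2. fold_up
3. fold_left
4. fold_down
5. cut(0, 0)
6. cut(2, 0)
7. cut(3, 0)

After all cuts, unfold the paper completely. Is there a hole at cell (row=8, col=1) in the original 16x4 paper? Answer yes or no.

Answer: yes

Derivation:
Op 1 fold_left: fold axis v@2; visible region now rows[0,16) x cols[0,2) = 16x2
Op 2 fold_up: fold axis h@8; visible region now rows[0,8) x cols[0,2) = 8x2
Op 3 fold_left: fold axis v@1; visible region now rows[0,8) x cols[0,1) = 8x1
Op 4 fold_down: fold axis h@4; visible region now rows[4,8) x cols[0,1) = 4x1
Op 5 cut(0, 0): punch at orig (4,0); cuts so far [(4, 0)]; region rows[4,8) x cols[0,1) = 4x1
Op 6 cut(2, 0): punch at orig (6,0); cuts so far [(4, 0), (6, 0)]; region rows[4,8) x cols[0,1) = 4x1
Op 7 cut(3, 0): punch at orig (7,0); cuts so far [(4, 0), (6, 0), (7, 0)]; region rows[4,8) x cols[0,1) = 4x1
Unfold 1 (reflect across h@4): 6 holes -> [(0, 0), (1, 0), (3, 0), (4, 0), (6, 0), (7, 0)]
Unfold 2 (reflect across v@1): 12 holes -> [(0, 0), (0, 1), (1, 0), (1, 1), (3, 0), (3, 1), (4, 0), (4, 1), (6, 0), (6, 1), (7, 0), (7, 1)]
Unfold 3 (reflect across h@8): 24 holes -> [(0, 0), (0, 1), (1, 0), (1, 1), (3, 0), (3, 1), (4, 0), (4, 1), (6, 0), (6, 1), (7, 0), (7, 1), (8, 0), (8, 1), (9, 0), (9, 1), (11, 0), (11, 1), (12, 0), (12, 1), (14, 0), (14, 1), (15, 0), (15, 1)]
Unfold 4 (reflect across v@2): 48 holes -> [(0, 0), (0, 1), (0, 2), (0, 3), (1, 0), (1, 1), (1, 2), (1, 3), (3, 0), (3, 1), (3, 2), (3, 3), (4, 0), (4, 1), (4, 2), (4, 3), (6, 0), (6, 1), (6, 2), (6, 3), (7, 0), (7, 1), (7, 2), (7, 3), (8, 0), (8, 1), (8, 2), (8, 3), (9, 0), (9, 1), (9, 2), (9, 3), (11, 0), (11, 1), (11, 2), (11, 3), (12, 0), (12, 1), (12, 2), (12, 3), (14, 0), (14, 1), (14, 2), (14, 3), (15, 0), (15, 1), (15, 2), (15, 3)]
Holes: [(0, 0), (0, 1), (0, 2), (0, 3), (1, 0), (1, 1), (1, 2), (1, 3), (3, 0), (3, 1), (3, 2), (3, 3), (4, 0), (4, 1), (4, 2), (4, 3), (6, 0), (6, 1), (6, 2), (6, 3), (7, 0), (7, 1), (7, 2), (7, 3), (8, 0), (8, 1), (8, 2), (8, 3), (9, 0), (9, 1), (9, 2), (9, 3), (11, 0), (11, 1), (11, 2), (11, 3), (12, 0), (12, 1), (12, 2), (12, 3), (14, 0), (14, 1), (14, 2), (14, 3), (15, 0), (15, 1), (15, 2), (15, 3)]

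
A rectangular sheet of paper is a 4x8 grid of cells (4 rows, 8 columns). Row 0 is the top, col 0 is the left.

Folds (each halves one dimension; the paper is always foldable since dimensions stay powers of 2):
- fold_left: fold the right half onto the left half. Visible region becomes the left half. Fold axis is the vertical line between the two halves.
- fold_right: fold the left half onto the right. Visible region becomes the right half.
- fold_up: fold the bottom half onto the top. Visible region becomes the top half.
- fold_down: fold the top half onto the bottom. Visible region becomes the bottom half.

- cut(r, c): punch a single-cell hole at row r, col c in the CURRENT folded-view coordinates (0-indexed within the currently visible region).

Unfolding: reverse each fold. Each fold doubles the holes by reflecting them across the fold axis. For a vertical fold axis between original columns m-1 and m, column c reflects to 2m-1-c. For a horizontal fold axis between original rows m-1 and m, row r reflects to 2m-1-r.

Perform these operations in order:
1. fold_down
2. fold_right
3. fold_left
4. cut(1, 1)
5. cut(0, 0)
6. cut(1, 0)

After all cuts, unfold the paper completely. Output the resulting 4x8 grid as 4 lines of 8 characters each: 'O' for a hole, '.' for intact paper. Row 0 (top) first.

Op 1 fold_down: fold axis h@2; visible region now rows[2,4) x cols[0,8) = 2x8
Op 2 fold_right: fold axis v@4; visible region now rows[2,4) x cols[4,8) = 2x4
Op 3 fold_left: fold axis v@6; visible region now rows[2,4) x cols[4,6) = 2x2
Op 4 cut(1, 1): punch at orig (3,5); cuts so far [(3, 5)]; region rows[2,4) x cols[4,6) = 2x2
Op 5 cut(0, 0): punch at orig (2,4); cuts so far [(2, 4), (3, 5)]; region rows[2,4) x cols[4,6) = 2x2
Op 6 cut(1, 0): punch at orig (3,4); cuts so far [(2, 4), (3, 4), (3, 5)]; region rows[2,4) x cols[4,6) = 2x2
Unfold 1 (reflect across v@6): 6 holes -> [(2, 4), (2, 7), (3, 4), (3, 5), (3, 6), (3, 7)]
Unfold 2 (reflect across v@4): 12 holes -> [(2, 0), (2, 3), (2, 4), (2, 7), (3, 0), (3, 1), (3, 2), (3, 3), (3, 4), (3, 5), (3, 6), (3, 7)]
Unfold 3 (reflect across h@2): 24 holes -> [(0, 0), (0, 1), (0, 2), (0, 3), (0, 4), (0, 5), (0, 6), (0, 7), (1, 0), (1, 3), (1, 4), (1, 7), (2, 0), (2, 3), (2, 4), (2, 7), (3, 0), (3, 1), (3, 2), (3, 3), (3, 4), (3, 5), (3, 6), (3, 7)]

Answer: OOOOOOOO
O..OO..O
O..OO..O
OOOOOOOO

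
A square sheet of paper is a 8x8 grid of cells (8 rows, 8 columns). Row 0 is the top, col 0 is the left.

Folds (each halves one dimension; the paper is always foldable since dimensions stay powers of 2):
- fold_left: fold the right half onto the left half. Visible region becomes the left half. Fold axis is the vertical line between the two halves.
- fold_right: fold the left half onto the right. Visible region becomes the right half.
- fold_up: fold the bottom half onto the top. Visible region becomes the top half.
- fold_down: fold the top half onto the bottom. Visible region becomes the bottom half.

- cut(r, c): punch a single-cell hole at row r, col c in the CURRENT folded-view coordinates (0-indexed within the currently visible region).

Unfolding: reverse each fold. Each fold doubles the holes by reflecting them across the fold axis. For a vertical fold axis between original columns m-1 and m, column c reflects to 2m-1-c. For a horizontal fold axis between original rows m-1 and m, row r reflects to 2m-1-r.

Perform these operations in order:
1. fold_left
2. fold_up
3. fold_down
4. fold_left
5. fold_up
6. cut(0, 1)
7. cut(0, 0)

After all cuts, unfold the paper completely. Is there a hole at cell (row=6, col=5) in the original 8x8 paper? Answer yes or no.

Op 1 fold_left: fold axis v@4; visible region now rows[0,8) x cols[0,4) = 8x4
Op 2 fold_up: fold axis h@4; visible region now rows[0,4) x cols[0,4) = 4x4
Op 3 fold_down: fold axis h@2; visible region now rows[2,4) x cols[0,4) = 2x4
Op 4 fold_left: fold axis v@2; visible region now rows[2,4) x cols[0,2) = 2x2
Op 5 fold_up: fold axis h@3; visible region now rows[2,3) x cols[0,2) = 1x2
Op 6 cut(0, 1): punch at orig (2,1); cuts so far [(2, 1)]; region rows[2,3) x cols[0,2) = 1x2
Op 7 cut(0, 0): punch at orig (2,0); cuts so far [(2, 0), (2, 1)]; region rows[2,3) x cols[0,2) = 1x2
Unfold 1 (reflect across h@3): 4 holes -> [(2, 0), (2, 1), (3, 0), (3, 1)]
Unfold 2 (reflect across v@2): 8 holes -> [(2, 0), (2, 1), (2, 2), (2, 3), (3, 0), (3, 1), (3, 2), (3, 3)]
Unfold 3 (reflect across h@2): 16 holes -> [(0, 0), (0, 1), (0, 2), (0, 3), (1, 0), (1, 1), (1, 2), (1, 3), (2, 0), (2, 1), (2, 2), (2, 3), (3, 0), (3, 1), (3, 2), (3, 3)]
Unfold 4 (reflect across h@4): 32 holes -> [(0, 0), (0, 1), (0, 2), (0, 3), (1, 0), (1, 1), (1, 2), (1, 3), (2, 0), (2, 1), (2, 2), (2, 3), (3, 0), (3, 1), (3, 2), (3, 3), (4, 0), (4, 1), (4, 2), (4, 3), (5, 0), (5, 1), (5, 2), (5, 3), (6, 0), (6, 1), (6, 2), (6, 3), (7, 0), (7, 1), (7, 2), (7, 3)]
Unfold 5 (reflect across v@4): 64 holes -> [(0, 0), (0, 1), (0, 2), (0, 3), (0, 4), (0, 5), (0, 6), (0, 7), (1, 0), (1, 1), (1, 2), (1, 3), (1, 4), (1, 5), (1, 6), (1, 7), (2, 0), (2, 1), (2, 2), (2, 3), (2, 4), (2, 5), (2, 6), (2, 7), (3, 0), (3, 1), (3, 2), (3, 3), (3, 4), (3, 5), (3, 6), (3, 7), (4, 0), (4, 1), (4, 2), (4, 3), (4, 4), (4, 5), (4, 6), (4, 7), (5, 0), (5, 1), (5, 2), (5, 3), (5, 4), (5, 5), (5, 6), (5, 7), (6, 0), (6, 1), (6, 2), (6, 3), (6, 4), (6, 5), (6, 6), (6, 7), (7, 0), (7, 1), (7, 2), (7, 3), (7, 4), (7, 5), (7, 6), (7, 7)]
Holes: [(0, 0), (0, 1), (0, 2), (0, 3), (0, 4), (0, 5), (0, 6), (0, 7), (1, 0), (1, 1), (1, 2), (1, 3), (1, 4), (1, 5), (1, 6), (1, 7), (2, 0), (2, 1), (2, 2), (2, 3), (2, 4), (2, 5), (2, 6), (2, 7), (3, 0), (3, 1), (3, 2), (3, 3), (3, 4), (3, 5), (3, 6), (3, 7), (4, 0), (4, 1), (4, 2), (4, 3), (4, 4), (4, 5), (4, 6), (4, 7), (5, 0), (5, 1), (5, 2), (5, 3), (5, 4), (5, 5), (5, 6), (5, 7), (6, 0), (6, 1), (6, 2), (6, 3), (6, 4), (6, 5), (6, 6), (6, 7), (7, 0), (7, 1), (7, 2), (7, 3), (7, 4), (7, 5), (7, 6), (7, 7)]

Answer: yes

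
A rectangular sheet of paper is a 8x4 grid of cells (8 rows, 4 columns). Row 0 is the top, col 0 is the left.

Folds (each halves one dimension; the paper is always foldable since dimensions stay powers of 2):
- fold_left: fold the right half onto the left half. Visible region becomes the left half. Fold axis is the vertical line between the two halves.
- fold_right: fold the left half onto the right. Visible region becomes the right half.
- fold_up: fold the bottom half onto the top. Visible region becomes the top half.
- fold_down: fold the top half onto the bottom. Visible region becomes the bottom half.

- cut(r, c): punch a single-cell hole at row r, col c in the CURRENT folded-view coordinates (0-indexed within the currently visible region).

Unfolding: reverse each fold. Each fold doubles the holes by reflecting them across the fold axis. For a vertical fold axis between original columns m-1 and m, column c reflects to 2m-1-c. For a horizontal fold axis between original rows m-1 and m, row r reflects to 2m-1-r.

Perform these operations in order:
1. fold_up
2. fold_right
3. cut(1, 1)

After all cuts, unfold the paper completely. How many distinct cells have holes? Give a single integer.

Answer: 4

Derivation:
Op 1 fold_up: fold axis h@4; visible region now rows[0,4) x cols[0,4) = 4x4
Op 2 fold_right: fold axis v@2; visible region now rows[0,4) x cols[2,4) = 4x2
Op 3 cut(1, 1): punch at orig (1,3); cuts so far [(1, 3)]; region rows[0,4) x cols[2,4) = 4x2
Unfold 1 (reflect across v@2): 2 holes -> [(1, 0), (1, 3)]
Unfold 2 (reflect across h@4): 4 holes -> [(1, 0), (1, 3), (6, 0), (6, 3)]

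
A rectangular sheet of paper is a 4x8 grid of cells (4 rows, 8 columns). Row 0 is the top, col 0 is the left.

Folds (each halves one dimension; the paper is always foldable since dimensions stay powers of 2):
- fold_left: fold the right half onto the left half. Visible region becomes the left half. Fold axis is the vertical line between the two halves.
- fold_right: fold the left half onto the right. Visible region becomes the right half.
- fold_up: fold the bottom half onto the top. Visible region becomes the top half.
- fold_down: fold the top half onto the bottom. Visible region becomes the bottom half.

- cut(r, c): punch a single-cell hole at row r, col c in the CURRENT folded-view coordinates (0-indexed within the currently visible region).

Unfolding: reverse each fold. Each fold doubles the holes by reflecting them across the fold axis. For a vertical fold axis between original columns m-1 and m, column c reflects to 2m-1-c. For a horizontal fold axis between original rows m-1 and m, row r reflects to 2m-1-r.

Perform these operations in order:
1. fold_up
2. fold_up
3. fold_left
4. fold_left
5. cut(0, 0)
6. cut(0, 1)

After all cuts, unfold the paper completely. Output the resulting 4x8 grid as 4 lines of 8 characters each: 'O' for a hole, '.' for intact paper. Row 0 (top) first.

Op 1 fold_up: fold axis h@2; visible region now rows[0,2) x cols[0,8) = 2x8
Op 2 fold_up: fold axis h@1; visible region now rows[0,1) x cols[0,8) = 1x8
Op 3 fold_left: fold axis v@4; visible region now rows[0,1) x cols[0,4) = 1x4
Op 4 fold_left: fold axis v@2; visible region now rows[0,1) x cols[0,2) = 1x2
Op 5 cut(0, 0): punch at orig (0,0); cuts so far [(0, 0)]; region rows[0,1) x cols[0,2) = 1x2
Op 6 cut(0, 1): punch at orig (0,1); cuts so far [(0, 0), (0, 1)]; region rows[0,1) x cols[0,2) = 1x2
Unfold 1 (reflect across v@2): 4 holes -> [(0, 0), (0, 1), (0, 2), (0, 3)]
Unfold 2 (reflect across v@4): 8 holes -> [(0, 0), (0, 1), (0, 2), (0, 3), (0, 4), (0, 5), (0, 6), (0, 7)]
Unfold 3 (reflect across h@1): 16 holes -> [(0, 0), (0, 1), (0, 2), (0, 3), (0, 4), (0, 5), (0, 6), (0, 7), (1, 0), (1, 1), (1, 2), (1, 3), (1, 4), (1, 5), (1, 6), (1, 7)]
Unfold 4 (reflect across h@2): 32 holes -> [(0, 0), (0, 1), (0, 2), (0, 3), (0, 4), (0, 5), (0, 6), (0, 7), (1, 0), (1, 1), (1, 2), (1, 3), (1, 4), (1, 5), (1, 6), (1, 7), (2, 0), (2, 1), (2, 2), (2, 3), (2, 4), (2, 5), (2, 6), (2, 7), (3, 0), (3, 1), (3, 2), (3, 3), (3, 4), (3, 5), (3, 6), (3, 7)]

Answer: OOOOOOOO
OOOOOOOO
OOOOOOOO
OOOOOOOO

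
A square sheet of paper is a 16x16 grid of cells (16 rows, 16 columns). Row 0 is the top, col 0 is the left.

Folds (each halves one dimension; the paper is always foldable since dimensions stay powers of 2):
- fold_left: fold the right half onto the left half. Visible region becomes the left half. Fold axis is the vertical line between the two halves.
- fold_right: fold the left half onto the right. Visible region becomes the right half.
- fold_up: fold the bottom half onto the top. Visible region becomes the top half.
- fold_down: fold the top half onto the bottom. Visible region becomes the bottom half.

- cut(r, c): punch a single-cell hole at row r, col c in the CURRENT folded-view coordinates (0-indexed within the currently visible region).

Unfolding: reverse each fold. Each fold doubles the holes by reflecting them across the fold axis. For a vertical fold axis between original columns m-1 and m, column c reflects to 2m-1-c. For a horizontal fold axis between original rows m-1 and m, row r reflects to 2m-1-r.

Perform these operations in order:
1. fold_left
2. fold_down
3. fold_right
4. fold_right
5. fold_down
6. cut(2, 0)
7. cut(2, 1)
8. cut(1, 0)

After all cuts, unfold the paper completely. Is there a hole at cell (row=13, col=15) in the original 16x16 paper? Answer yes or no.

Op 1 fold_left: fold axis v@8; visible region now rows[0,16) x cols[0,8) = 16x8
Op 2 fold_down: fold axis h@8; visible region now rows[8,16) x cols[0,8) = 8x8
Op 3 fold_right: fold axis v@4; visible region now rows[8,16) x cols[4,8) = 8x4
Op 4 fold_right: fold axis v@6; visible region now rows[8,16) x cols[6,8) = 8x2
Op 5 fold_down: fold axis h@12; visible region now rows[12,16) x cols[6,8) = 4x2
Op 6 cut(2, 0): punch at orig (14,6); cuts so far [(14, 6)]; region rows[12,16) x cols[6,8) = 4x2
Op 7 cut(2, 1): punch at orig (14,7); cuts so far [(14, 6), (14, 7)]; region rows[12,16) x cols[6,8) = 4x2
Op 8 cut(1, 0): punch at orig (13,6); cuts so far [(13, 6), (14, 6), (14, 7)]; region rows[12,16) x cols[6,8) = 4x2
Unfold 1 (reflect across h@12): 6 holes -> [(9, 6), (9, 7), (10, 6), (13, 6), (14, 6), (14, 7)]
Unfold 2 (reflect across v@6): 12 holes -> [(9, 4), (9, 5), (9, 6), (9, 7), (10, 5), (10, 6), (13, 5), (13, 6), (14, 4), (14, 5), (14, 6), (14, 7)]
Unfold 3 (reflect across v@4): 24 holes -> [(9, 0), (9, 1), (9, 2), (9, 3), (9, 4), (9, 5), (9, 6), (9, 7), (10, 1), (10, 2), (10, 5), (10, 6), (13, 1), (13, 2), (13, 5), (13, 6), (14, 0), (14, 1), (14, 2), (14, 3), (14, 4), (14, 5), (14, 6), (14, 7)]
Unfold 4 (reflect across h@8): 48 holes -> [(1, 0), (1, 1), (1, 2), (1, 3), (1, 4), (1, 5), (1, 6), (1, 7), (2, 1), (2, 2), (2, 5), (2, 6), (5, 1), (5, 2), (5, 5), (5, 6), (6, 0), (6, 1), (6, 2), (6, 3), (6, 4), (6, 5), (6, 6), (6, 7), (9, 0), (9, 1), (9, 2), (9, 3), (9, 4), (9, 5), (9, 6), (9, 7), (10, 1), (10, 2), (10, 5), (10, 6), (13, 1), (13, 2), (13, 5), (13, 6), (14, 0), (14, 1), (14, 2), (14, 3), (14, 4), (14, 5), (14, 6), (14, 7)]
Unfold 5 (reflect across v@8): 96 holes -> [(1, 0), (1, 1), (1, 2), (1, 3), (1, 4), (1, 5), (1, 6), (1, 7), (1, 8), (1, 9), (1, 10), (1, 11), (1, 12), (1, 13), (1, 14), (1, 15), (2, 1), (2, 2), (2, 5), (2, 6), (2, 9), (2, 10), (2, 13), (2, 14), (5, 1), (5, 2), (5, 5), (5, 6), (5, 9), (5, 10), (5, 13), (5, 14), (6, 0), (6, 1), (6, 2), (6, 3), (6, 4), (6, 5), (6, 6), (6, 7), (6, 8), (6, 9), (6, 10), (6, 11), (6, 12), (6, 13), (6, 14), (6, 15), (9, 0), (9, 1), (9, 2), (9, 3), (9, 4), (9, 5), (9, 6), (9, 7), (9, 8), (9, 9), (9, 10), (9, 11), (9, 12), (9, 13), (9, 14), (9, 15), (10, 1), (10, 2), (10, 5), (10, 6), (10, 9), (10, 10), (10, 13), (10, 14), (13, 1), (13, 2), (13, 5), (13, 6), (13, 9), (13, 10), (13, 13), (13, 14), (14, 0), (14, 1), (14, 2), (14, 3), (14, 4), (14, 5), (14, 6), (14, 7), (14, 8), (14, 9), (14, 10), (14, 11), (14, 12), (14, 13), (14, 14), (14, 15)]
Holes: [(1, 0), (1, 1), (1, 2), (1, 3), (1, 4), (1, 5), (1, 6), (1, 7), (1, 8), (1, 9), (1, 10), (1, 11), (1, 12), (1, 13), (1, 14), (1, 15), (2, 1), (2, 2), (2, 5), (2, 6), (2, 9), (2, 10), (2, 13), (2, 14), (5, 1), (5, 2), (5, 5), (5, 6), (5, 9), (5, 10), (5, 13), (5, 14), (6, 0), (6, 1), (6, 2), (6, 3), (6, 4), (6, 5), (6, 6), (6, 7), (6, 8), (6, 9), (6, 10), (6, 11), (6, 12), (6, 13), (6, 14), (6, 15), (9, 0), (9, 1), (9, 2), (9, 3), (9, 4), (9, 5), (9, 6), (9, 7), (9, 8), (9, 9), (9, 10), (9, 11), (9, 12), (9, 13), (9, 14), (9, 15), (10, 1), (10, 2), (10, 5), (10, 6), (10, 9), (10, 10), (10, 13), (10, 14), (13, 1), (13, 2), (13, 5), (13, 6), (13, 9), (13, 10), (13, 13), (13, 14), (14, 0), (14, 1), (14, 2), (14, 3), (14, 4), (14, 5), (14, 6), (14, 7), (14, 8), (14, 9), (14, 10), (14, 11), (14, 12), (14, 13), (14, 14), (14, 15)]

Answer: no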